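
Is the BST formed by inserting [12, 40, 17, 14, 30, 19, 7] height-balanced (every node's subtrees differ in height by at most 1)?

Tree (level-order array): [12, 7, 40, None, None, 17, None, 14, 30, None, None, 19]
Definition: a tree is height-balanced if, at every node, |h(left) - h(right)| <= 1 (empty subtree has height -1).
Bottom-up per-node check:
  node 7: h_left=-1, h_right=-1, diff=0 [OK], height=0
  node 14: h_left=-1, h_right=-1, diff=0 [OK], height=0
  node 19: h_left=-1, h_right=-1, diff=0 [OK], height=0
  node 30: h_left=0, h_right=-1, diff=1 [OK], height=1
  node 17: h_left=0, h_right=1, diff=1 [OK], height=2
  node 40: h_left=2, h_right=-1, diff=3 [FAIL (|2--1|=3 > 1)], height=3
  node 12: h_left=0, h_right=3, diff=3 [FAIL (|0-3|=3 > 1)], height=4
Node 40 violates the condition: |2 - -1| = 3 > 1.
Result: Not balanced


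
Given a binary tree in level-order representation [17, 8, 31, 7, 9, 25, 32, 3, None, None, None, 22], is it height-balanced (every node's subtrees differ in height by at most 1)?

Tree (level-order array): [17, 8, 31, 7, 9, 25, 32, 3, None, None, None, 22]
Definition: a tree is height-balanced if, at every node, |h(left) - h(right)| <= 1 (empty subtree has height -1).
Bottom-up per-node check:
  node 3: h_left=-1, h_right=-1, diff=0 [OK], height=0
  node 7: h_left=0, h_right=-1, diff=1 [OK], height=1
  node 9: h_left=-1, h_right=-1, diff=0 [OK], height=0
  node 8: h_left=1, h_right=0, diff=1 [OK], height=2
  node 22: h_left=-1, h_right=-1, diff=0 [OK], height=0
  node 25: h_left=0, h_right=-1, diff=1 [OK], height=1
  node 32: h_left=-1, h_right=-1, diff=0 [OK], height=0
  node 31: h_left=1, h_right=0, diff=1 [OK], height=2
  node 17: h_left=2, h_right=2, diff=0 [OK], height=3
All nodes satisfy the balance condition.
Result: Balanced


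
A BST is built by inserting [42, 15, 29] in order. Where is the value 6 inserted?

Starting tree (level order): [42, 15, None, None, 29]
Insertion path: 42 -> 15
Result: insert 6 as left child of 15
Final tree (level order): [42, 15, None, 6, 29]


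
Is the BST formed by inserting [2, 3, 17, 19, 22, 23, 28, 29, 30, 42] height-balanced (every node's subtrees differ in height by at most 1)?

Tree (level-order array): [2, None, 3, None, 17, None, 19, None, 22, None, 23, None, 28, None, 29, None, 30, None, 42]
Definition: a tree is height-balanced if, at every node, |h(left) - h(right)| <= 1 (empty subtree has height -1).
Bottom-up per-node check:
  node 42: h_left=-1, h_right=-1, diff=0 [OK], height=0
  node 30: h_left=-1, h_right=0, diff=1 [OK], height=1
  node 29: h_left=-1, h_right=1, diff=2 [FAIL (|-1-1|=2 > 1)], height=2
  node 28: h_left=-1, h_right=2, diff=3 [FAIL (|-1-2|=3 > 1)], height=3
  node 23: h_left=-1, h_right=3, diff=4 [FAIL (|-1-3|=4 > 1)], height=4
  node 22: h_left=-1, h_right=4, diff=5 [FAIL (|-1-4|=5 > 1)], height=5
  node 19: h_left=-1, h_right=5, diff=6 [FAIL (|-1-5|=6 > 1)], height=6
  node 17: h_left=-1, h_right=6, diff=7 [FAIL (|-1-6|=7 > 1)], height=7
  node 3: h_left=-1, h_right=7, diff=8 [FAIL (|-1-7|=8 > 1)], height=8
  node 2: h_left=-1, h_right=8, diff=9 [FAIL (|-1-8|=9 > 1)], height=9
Node 29 violates the condition: |-1 - 1| = 2 > 1.
Result: Not balanced


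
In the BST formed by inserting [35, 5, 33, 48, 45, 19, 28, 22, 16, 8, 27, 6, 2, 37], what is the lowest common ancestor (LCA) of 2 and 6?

Tree insertion order: [35, 5, 33, 48, 45, 19, 28, 22, 16, 8, 27, 6, 2, 37]
Tree (level-order array): [35, 5, 48, 2, 33, 45, None, None, None, 19, None, 37, None, 16, 28, None, None, 8, None, 22, None, 6, None, None, 27]
In a BST, the LCA of p=2, q=6 is the first node v on the
root-to-leaf path with p <= v <= q (go left if both < v, right if both > v).
Walk from root:
  at 35: both 2 and 6 < 35, go left
  at 5: 2 <= 5 <= 6, this is the LCA
LCA = 5


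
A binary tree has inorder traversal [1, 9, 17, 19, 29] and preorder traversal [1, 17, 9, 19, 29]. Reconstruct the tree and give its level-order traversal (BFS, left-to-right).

Inorder:  [1, 9, 17, 19, 29]
Preorder: [1, 17, 9, 19, 29]
Algorithm: preorder visits root first, so consume preorder in order;
for each root, split the current inorder slice at that value into
left-subtree inorder and right-subtree inorder, then recurse.
Recursive splits:
  root=1; inorder splits into left=[], right=[9, 17, 19, 29]
  root=17; inorder splits into left=[9], right=[19, 29]
  root=9; inorder splits into left=[], right=[]
  root=19; inorder splits into left=[], right=[29]
  root=29; inorder splits into left=[], right=[]
Reconstructed level-order: [1, 17, 9, 19, 29]


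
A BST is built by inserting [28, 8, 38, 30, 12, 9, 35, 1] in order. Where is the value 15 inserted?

Starting tree (level order): [28, 8, 38, 1, 12, 30, None, None, None, 9, None, None, 35]
Insertion path: 28 -> 8 -> 12
Result: insert 15 as right child of 12
Final tree (level order): [28, 8, 38, 1, 12, 30, None, None, None, 9, 15, None, 35]


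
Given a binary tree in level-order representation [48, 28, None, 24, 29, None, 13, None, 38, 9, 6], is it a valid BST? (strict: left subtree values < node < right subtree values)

Level-order array: [48, 28, None, 24, 29, None, 13, None, 38, 9, 6]
Validate using subtree bounds (lo, hi): at each node, require lo < value < hi,
then recurse left with hi=value and right with lo=value.
Preorder trace (stopping at first violation):
  at node 48 with bounds (-inf, +inf): OK
  at node 28 with bounds (-inf, 48): OK
  at node 24 with bounds (-inf, 28): OK
  at node 13 with bounds (24, 28): VIOLATION
Node 13 violates its bound: not (24 < 13 < 28).
Result: Not a valid BST


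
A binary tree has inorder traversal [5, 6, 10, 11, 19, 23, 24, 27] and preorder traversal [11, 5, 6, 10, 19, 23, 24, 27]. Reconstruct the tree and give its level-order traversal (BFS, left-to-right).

Inorder:  [5, 6, 10, 11, 19, 23, 24, 27]
Preorder: [11, 5, 6, 10, 19, 23, 24, 27]
Algorithm: preorder visits root first, so consume preorder in order;
for each root, split the current inorder slice at that value into
left-subtree inorder and right-subtree inorder, then recurse.
Recursive splits:
  root=11; inorder splits into left=[5, 6, 10], right=[19, 23, 24, 27]
  root=5; inorder splits into left=[], right=[6, 10]
  root=6; inorder splits into left=[], right=[10]
  root=10; inorder splits into left=[], right=[]
  root=19; inorder splits into left=[], right=[23, 24, 27]
  root=23; inorder splits into left=[], right=[24, 27]
  root=24; inorder splits into left=[], right=[27]
  root=27; inorder splits into left=[], right=[]
Reconstructed level-order: [11, 5, 19, 6, 23, 10, 24, 27]


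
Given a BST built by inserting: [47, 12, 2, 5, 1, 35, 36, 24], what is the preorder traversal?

Tree insertion order: [47, 12, 2, 5, 1, 35, 36, 24]
Tree (level-order array): [47, 12, None, 2, 35, 1, 5, 24, 36]
Preorder traversal: [47, 12, 2, 1, 5, 35, 24, 36]


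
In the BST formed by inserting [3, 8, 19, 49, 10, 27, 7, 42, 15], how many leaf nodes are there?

Tree built from: [3, 8, 19, 49, 10, 27, 7, 42, 15]
Tree (level-order array): [3, None, 8, 7, 19, None, None, 10, 49, None, 15, 27, None, None, None, None, 42]
Rule: A leaf has 0 children.
Per-node child counts:
  node 3: 1 child(ren)
  node 8: 2 child(ren)
  node 7: 0 child(ren)
  node 19: 2 child(ren)
  node 10: 1 child(ren)
  node 15: 0 child(ren)
  node 49: 1 child(ren)
  node 27: 1 child(ren)
  node 42: 0 child(ren)
Matching nodes: [7, 15, 42]
Count of leaf nodes: 3


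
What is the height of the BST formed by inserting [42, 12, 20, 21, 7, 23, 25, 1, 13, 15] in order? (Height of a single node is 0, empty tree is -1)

Insertion order: [42, 12, 20, 21, 7, 23, 25, 1, 13, 15]
Tree (level-order array): [42, 12, None, 7, 20, 1, None, 13, 21, None, None, None, 15, None, 23, None, None, None, 25]
Compute height bottom-up (empty subtree = -1):
  height(1) = 1 + max(-1, -1) = 0
  height(7) = 1 + max(0, -1) = 1
  height(15) = 1 + max(-1, -1) = 0
  height(13) = 1 + max(-1, 0) = 1
  height(25) = 1 + max(-1, -1) = 0
  height(23) = 1 + max(-1, 0) = 1
  height(21) = 1 + max(-1, 1) = 2
  height(20) = 1 + max(1, 2) = 3
  height(12) = 1 + max(1, 3) = 4
  height(42) = 1 + max(4, -1) = 5
Height = 5


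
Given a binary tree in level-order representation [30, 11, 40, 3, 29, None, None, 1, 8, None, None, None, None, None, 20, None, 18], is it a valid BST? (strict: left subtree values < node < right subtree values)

Level-order array: [30, 11, 40, 3, 29, None, None, 1, 8, None, None, None, None, None, 20, None, 18]
Validate using subtree bounds (lo, hi): at each node, require lo < value < hi,
then recurse left with hi=value and right with lo=value.
Preorder trace (stopping at first violation):
  at node 30 with bounds (-inf, +inf): OK
  at node 11 with bounds (-inf, 30): OK
  at node 3 with bounds (-inf, 11): OK
  at node 1 with bounds (-inf, 3): OK
  at node 8 with bounds (3, 11): OK
  at node 20 with bounds (8, 11): VIOLATION
Node 20 violates its bound: not (8 < 20 < 11).
Result: Not a valid BST


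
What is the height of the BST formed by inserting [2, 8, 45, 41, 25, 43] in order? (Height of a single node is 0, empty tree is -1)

Insertion order: [2, 8, 45, 41, 25, 43]
Tree (level-order array): [2, None, 8, None, 45, 41, None, 25, 43]
Compute height bottom-up (empty subtree = -1):
  height(25) = 1 + max(-1, -1) = 0
  height(43) = 1 + max(-1, -1) = 0
  height(41) = 1 + max(0, 0) = 1
  height(45) = 1 + max(1, -1) = 2
  height(8) = 1 + max(-1, 2) = 3
  height(2) = 1 + max(-1, 3) = 4
Height = 4


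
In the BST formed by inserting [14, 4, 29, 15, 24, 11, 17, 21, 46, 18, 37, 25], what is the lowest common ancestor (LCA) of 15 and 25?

Tree insertion order: [14, 4, 29, 15, 24, 11, 17, 21, 46, 18, 37, 25]
Tree (level-order array): [14, 4, 29, None, 11, 15, 46, None, None, None, 24, 37, None, 17, 25, None, None, None, 21, None, None, 18]
In a BST, the LCA of p=15, q=25 is the first node v on the
root-to-leaf path with p <= v <= q (go left if both < v, right if both > v).
Walk from root:
  at 14: both 15 and 25 > 14, go right
  at 29: both 15 and 25 < 29, go left
  at 15: 15 <= 15 <= 25, this is the LCA
LCA = 15


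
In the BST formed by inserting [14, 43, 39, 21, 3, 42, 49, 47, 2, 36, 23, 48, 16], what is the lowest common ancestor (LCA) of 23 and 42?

Tree insertion order: [14, 43, 39, 21, 3, 42, 49, 47, 2, 36, 23, 48, 16]
Tree (level-order array): [14, 3, 43, 2, None, 39, 49, None, None, 21, 42, 47, None, 16, 36, None, None, None, 48, None, None, 23]
In a BST, the LCA of p=23, q=42 is the first node v on the
root-to-leaf path with p <= v <= q (go left if both < v, right if both > v).
Walk from root:
  at 14: both 23 and 42 > 14, go right
  at 43: both 23 and 42 < 43, go left
  at 39: 23 <= 39 <= 42, this is the LCA
LCA = 39


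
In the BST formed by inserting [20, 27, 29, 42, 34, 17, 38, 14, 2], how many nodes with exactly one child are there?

Tree built from: [20, 27, 29, 42, 34, 17, 38, 14, 2]
Tree (level-order array): [20, 17, 27, 14, None, None, 29, 2, None, None, 42, None, None, 34, None, None, 38]
Rule: These are nodes with exactly 1 non-null child.
Per-node child counts:
  node 20: 2 child(ren)
  node 17: 1 child(ren)
  node 14: 1 child(ren)
  node 2: 0 child(ren)
  node 27: 1 child(ren)
  node 29: 1 child(ren)
  node 42: 1 child(ren)
  node 34: 1 child(ren)
  node 38: 0 child(ren)
Matching nodes: [17, 14, 27, 29, 42, 34]
Count of nodes with exactly one child: 6


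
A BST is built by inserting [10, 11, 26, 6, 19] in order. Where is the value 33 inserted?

Starting tree (level order): [10, 6, 11, None, None, None, 26, 19]
Insertion path: 10 -> 11 -> 26
Result: insert 33 as right child of 26
Final tree (level order): [10, 6, 11, None, None, None, 26, 19, 33]


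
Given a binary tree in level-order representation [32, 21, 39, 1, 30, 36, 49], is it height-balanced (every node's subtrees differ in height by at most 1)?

Tree (level-order array): [32, 21, 39, 1, 30, 36, 49]
Definition: a tree is height-balanced if, at every node, |h(left) - h(right)| <= 1 (empty subtree has height -1).
Bottom-up per-node check:
  node 1: h_left=-1, h_right=-1, diff=0 [OK], height=0
  node 30: h_left=-1, h_right=-1, diff=0 [OK], height=0
  node 21: h_left=0, h_right=0, diff=0 [OK], height=1
  node 36: h_left=-1, h_right=-1, diff=0 [OK], height=0
  node 49: h_left=-1, h_right=-1, diff=0 [OK], height=0
  node 39: h_left=0, h_right=0, diff=0 [OK], height=1
  node 32: h_left=1, h_right=1, diff=0 [OK], height=2
All nodes satisfy the balance condition.
Result: Balanced


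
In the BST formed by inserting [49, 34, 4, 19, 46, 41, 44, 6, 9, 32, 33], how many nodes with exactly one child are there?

Tree built from: [49, 34, 4, 19, 46, 41, 44, 6, 9, 32, 33]
Tree (level-order array): [49, 34, None, 4, 46, None, 19, 41, None, 6, 32, None, 44, None, 9, None, 33]
Rule: These are nodes with exactly 1 non-null child.
Per-node child counts:
  node 49: 1 child(ren)
  node 34: 2 child(ren)
  node 4: 1 child(ren)
  node 19: 2 child(ren)
  node 6: 1 child(ren)
  node 9: 0 child(ren)
  node 32: 1 child(ren)
  node 33: 0 child(ren)
  node 46: 1 child(ren)
  node 41: 1 child(ren)
  node 44: 0 child(ren)
Matching nodes: [49, 4, 6, 32, 46, 41]
Count of nodes with exactly one child: 6


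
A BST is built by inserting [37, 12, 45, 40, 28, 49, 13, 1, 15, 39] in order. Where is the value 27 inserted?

Starting tree (level order): [37, 12, 45, 1, 28, 40, 49, None, None, 13, None, 39, None, None, None, None, 15]
Insertion path: 37 -> 12 -> 28 -> 13 -> 15
Result: insert 27 as right child of 15
Final tree (level order): [37, 12, 45, 1, 28, 40, 49, None, None, 13, None, 39, None, None, None, None, 15, None, None, None, 27]


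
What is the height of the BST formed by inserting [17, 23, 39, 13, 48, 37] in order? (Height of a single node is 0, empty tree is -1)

Insertion order: [17, 23, 39, 13, 48, 37]
Tree (level-order array): [17, 13, 23, None, None, None, 39, 37, 48]
Compute height bottom-up (empty subtree = -1):
  height(13) = 1 + max(-1, -1) = 0
  height(37) = 1 + max(-1, -1) = 0
  height(48) = 1 + max(-1, -1) = 0
  height(39) = 1 + max(0, 0) = 1
  height(23) = 1 + max(-1, 1) = 2
  height(17) = 1 + max(0, 2) = 3
Height = 3


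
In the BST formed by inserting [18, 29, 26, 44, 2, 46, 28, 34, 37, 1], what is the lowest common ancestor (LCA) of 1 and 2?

Tree insertion order: [18, 29, 26, 44, 2, 46, 28, 34, 37, 1]
Tree (level-order array): [18, 2, 29, 1, None, 26, 44, None, None, None, 28, 34, 46, None, None, None, 37]
In a BST, the LCA of p=1, q=2 is the first node v on the
root-to-leaf path with p <= v <= q (go left if both < v, right if both > v).
Walk from root:
  at 18: both 1 and 2 < 18, go left
  at 2: 1 <= 2 <= 2, this is the LCA
LCA = 2


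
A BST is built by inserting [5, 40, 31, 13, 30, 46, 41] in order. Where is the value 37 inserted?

Starting tree (level order): [5, None, 40, 31, 46, 13, None, 41, None, None, 30]
Insertion path: 5 -> 40 -> 31
Result: insert 37 as right child of 31
Final tree (level order): [5, None, 40, 31, 46, 13, 37, 41, None, None, 30]


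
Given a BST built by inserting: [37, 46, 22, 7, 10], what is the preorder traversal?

Tree insertion order: [37, 46, 22, 7, 10]
Tree (level-order array): [37, 22, 46, 7, None, None, None, None, 10]
Preorder traversal: [37, 22, 7, 10, 46]


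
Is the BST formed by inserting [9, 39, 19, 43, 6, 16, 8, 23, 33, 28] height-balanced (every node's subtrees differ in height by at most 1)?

Tree (level-order array): [9, 6, 39, None, 8, 19, 43, None, None, 16, 23, None, None, None, None, None, 33, 28]
Definition: a tree is height-balanced if, at every node, |h(left) - h(right)| <= 1 (empty subtree has height -1).
Bottom-up per-node check:
  node 8: h_left=-1, h_right=-1, diff=0 [OK], height=0
  node 6: h_left=-1, h_right=0, diff=1 [OK], height=1
  node 16: h_left=-1, h_right=-1, diff=0 [OK], height=0
  node 28: h_left=-1, h_right=-1, diff=0 [OK], height=0
  node 33: h_left=0, h_right=-1, diff=1 [OK], height=1
  node 23: h_left=-1, h_right=1, diff=2 [FAIL (|-1-1|=2 > 1)], height=2
  node 19: h_left=0, h_right=2, diff=2 [FAIL (|0-2|=2 > 1)], height=3
  node 43: h_left=-1, h_right=-1, diff=0 [OK], height=0
  node 39: h_left=3, h_right=0, diff=3 [FAIL (|3-0|=3 > 1)], height=4
  node 9: h_left=1, h_right=4, diff=3 [FAIL (|1-4|=3 > 1)], height=5
Node 23 violates the condition: |-1 - 1| = 2 > 1.
Result: Not balanced


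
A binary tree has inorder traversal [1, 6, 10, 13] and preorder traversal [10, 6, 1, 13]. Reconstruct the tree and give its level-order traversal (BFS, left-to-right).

Inorder:  [1, 6, 10, 13]
Preorder: [10, 6, 1, 13]
Algorithm: preorder visits root first, so consume preorder in order;
for each root, split the current inorder slice at that value into
left-subtree inorder and right-subtree inorder, then recurse.
Recursive splits:
  root=10; inorder splits into left=[1, 6], right=[13]
  root=6; inorder splits into left=[1], right=[]
  root=1; inorder splits into left=[], right=[]
  root=13; inorder splits into left=[], right=[]
Reconstructed level-order: [10, 6, 13, 1]


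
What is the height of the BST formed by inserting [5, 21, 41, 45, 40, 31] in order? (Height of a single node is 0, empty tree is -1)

Insertion order: [5, 21, 41, 45, 40, 31]
Tree (level-order array): [5, None, 21, None, 41, 40, 45, 31]
Compute height bottom-up (empty subtree = -1):
  height(31) = 1 + max(-1, -1) = 0
  height(40) = 1 + max(0, -1) = 1
  height(45) = 1 + max(-1, -1) = 0
  height(41) = 1 + max(1, 0) = 2
  height(21) = 1 + max(-1, 2) = 3
  height(5) = 1 + max(-1, 3) = 4
Height = 4


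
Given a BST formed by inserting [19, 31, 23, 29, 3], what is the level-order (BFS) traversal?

Tree insertion order: [19, 31, 23, 29, 3]
Tree (level-order array): [19, 3, 31, None, None, 23, None, None, 29]
BFS from the root, enqueuing left then right child of each popped node:
  queue [19] -> pop 19, enqueue [3, 31], visited so far: [19]
  queue [3, 31] -> pop 3, enqueue [none], visited so far: [19, 3]
  queue [31] -> pop 31, enqueue [23], visited so far: [19, 3, 31]
  queue [23] -> pop 23, enqueue [29], visited so far: [19, 3, 31, 23]
  queue [29] -> pop 29, enqueue [none], visited so far: [19, 3, 31, 23, 29]
Result: [19, 3, 31, 23, 29]


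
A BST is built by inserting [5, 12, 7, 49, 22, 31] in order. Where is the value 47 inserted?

Starting tree (level order): [5, None, 12, 7, 49, None, None, 22, None, None, 31]
Insertion path: 5 -> 12 -> 49 -> 22 -> 31
Result: insert 47 as right child of 31
Final tree (level order): [5, None, 12, 7, 49, None, None, 22, None, None, 31, None, 47]


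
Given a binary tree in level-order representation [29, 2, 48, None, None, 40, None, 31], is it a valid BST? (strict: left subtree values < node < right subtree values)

Level-order array: [29, 2, 48, None, None, 40, None, 31]
Validate using subtree bounds (lo, hi): at each node, require lo < value < hi,
then recurse left with hi=value and right with lo=value.
Preorder trace (stopping at first violation):
  at node 29 with bounds (-inf, +inf): OK
  at node 2 with bounds (-inf, 29): OK
  at node 48 with bounds (29, +inf): OK
  at node 40 with bounds (29, 48): OK
  at node 31 with bounds (29, 40): OK
No violation found at any node.
Result: Valid BST


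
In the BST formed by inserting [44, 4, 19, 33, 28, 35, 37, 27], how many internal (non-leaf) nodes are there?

Tree built from: [44, 4, 19, 33, 28, 35, 37, 27]
Tree (level-order array): [44, 4, None, None, 19, None, 33, 28, 35, 27, None, None, 37]
Rule: An internal node has at least one child.
Per-node child counts:
  node 44: 1 child(ren)
  node 4: 1 child(ren)
  node 19: 1 child(ren)
  node 33: 2 child(ren)
  node 28: 1 child(ren)
  node 27: 0 child(ren)
  node 35: 1 child(ren)
  node 37: 0 child(ren)
Matching nodes: [44, 4, 19, 33, 28, 35]
Count of internal (non-leaf) nodes: 6


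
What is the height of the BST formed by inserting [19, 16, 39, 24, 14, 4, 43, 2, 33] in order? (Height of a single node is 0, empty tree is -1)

Insertion order: [19, 16, 39, 24, 14, 4, 43, 2, 33]
Tree (level-order array): [19, 16, 39, 14, None, 24, 43, 4, None, None, 33, None, None, 2]
Compute height bottom-up (empty subtree = -1):
  height(2) = 1 + max(-1, -1) = 0
  height(4) = 1 + max(0, -1) = 1
  height(14) = 1 + max(1, -1) = 2
  height(16) = 1 + max(2, -1) = 3
  height(33) = 1 + max(-1, -1) = 0
  height(24) = 1 + max(-1, 0) = 1
  height(43) = 1 + max(-1, -1) = 0
  height(39) = 1 + max(1, 0) = 2
  height(19) = 1 + max(3, 2) = 4
Height = 4


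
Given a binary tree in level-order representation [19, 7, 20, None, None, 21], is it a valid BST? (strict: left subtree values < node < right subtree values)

Level-order array: [19, 7, 20, None, None, 21]
Validate using subtree bounds (lo, hi): at each node, require lo < value < hi,
then recurse left with hi=value and right with lo=value.
Preorder trace (stopping at first violation):
  at node 19 with bounds (-inf, +inf): OK
  at node 7 with bounds (-inf, 19): OK
  at node 20 with bounds (19, +inf): OK
  at node 21 with bounds (19, 20): VIOLATION
Node 21 violates its bound: not (19 < 21 < 20).
Result: Not a valid BST


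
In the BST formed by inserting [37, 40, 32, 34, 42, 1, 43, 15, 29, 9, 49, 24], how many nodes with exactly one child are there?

Tree built from: [37, 40, 32, 34, 42, 1, 43, 15, 29, 9, 49, 24]
Tree (level-order array): [37, 32, 40, 1, 34, None, 42, None, 15, None, None, None, 43, 9, 29, None, 49, None, None, 24]
Rule: These are nodes with exactly 1 non-null child.
Per-node child counts:
  node 37: 2 child(ren)
  node 32: 2 child(ren)
  node 1: 1 child(ren)
  node 15: 2 child(ren)
  node 9: 0 child(ren)
  node 29: 1 child(ren)
  node 24: 0 child(ren)
  node 34: 0 child(ren)
  node 40: 1 child(ren)
  node 42: 1 child(ren)
  node 43: 1 child(ren)
  node 49: 0 child(ren)
Matching nodes: [1, 29, 40, 42, 43]
Count of nodes with exactly one child: 5


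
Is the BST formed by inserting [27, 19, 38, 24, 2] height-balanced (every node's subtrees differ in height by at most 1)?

Tree (level-order array): [27, 19, 38, 2, 24]
Definition: a tree is height-balanced if, at every node, |h(left) - h(right)| <= 1 (empty subtree has height -1).
Bottom-up per-node check:
  node 2: h_left=-1, h_right=-1, diff=0 [OK], height=0
  node 24: h_left=-1, h_right=-1, diff=0 [OK], height=0
  node 19: h_left=0, h_right=0, diff=0 [OK], height=1
  node 38: h_left=-1, h_right=-1, diff=0 [OK], height=0
  node 27: h_left=1, h_right=0, diff=1 [OK], height=2
All nodes satisfy the balance condition.
Result: Balanced


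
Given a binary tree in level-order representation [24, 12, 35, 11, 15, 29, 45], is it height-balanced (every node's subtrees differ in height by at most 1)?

Tree (level-order array): [24, 12, 35, 11, 15, 29, 45]
Definition: a tree is height-balanced if, at every node, |h(left) - h(right)| <= 1 (empty subtree has height -1).
Bottom-up per-node check:
  node 11: h_left=-1, h_right=-1, diff=0 [OK], height=0
  node 15: h_left=-1, h_right=-1, diff=0 [OK], height=0
  node 12: h_left=0, h_right=0, diff=0 [OK], height=1
  node 29: h_left=-1, h_right=-1, diff=0 [OK], height=0
  node 45: h_left=-1, h_right=-1, diff=0 [OK], height=0
  node 35: h_left=0, h_right=0, diff=0 [OK], height=1
  node 24: h_left=1, h_right=1, diff=0 [OK], height=2
All nodes satisfy the balance condition.
Result: Balanced


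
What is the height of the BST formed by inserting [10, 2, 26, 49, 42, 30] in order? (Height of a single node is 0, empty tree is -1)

Insertion order: [10, 2, 26, 49, 42, 30]
Tree (level-order array): [10, 2, 26, None, None, None, 49, 42, None, 30]
Compute height bottom-up (empty subtree = -1):
  height(2) = 1 + max(-1, -1) = 0
  height(30) = 1 + max(-1, -1) = 0
  height(42) = 1 + max(0, -1) = 1
  height(49) = 1 + max(1, -1) = 2
  height(26) = 1 + max(-1, 2) = 3
  height(10) = 1 + max(0, 3) = 4
Height = 4


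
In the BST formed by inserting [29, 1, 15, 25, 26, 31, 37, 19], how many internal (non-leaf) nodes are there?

Tree built from: [29, 1, 15, 25, 26, 31, 37, 19]
Tree (level-order array): [29, 1, 31, None, 15, None, 37, None, 25, None, None, 19, 26]
Rule: An internal node has at least one child.
Per-node child counts:
  node 29: 2 child(ren)
  node 1: 1 child(ren)
  node 15: 1 child(ren)
  node 25: 2 child(ren)
  node 19: 0 child(ren)
  node 26: 0 child(ren)
  node 31: 1 child(ren)
  node 37: 0 child(ren)
Matching nodes: [29, 1, 15, 25, 31]
Count of internal (non-leaf) nodes: 5


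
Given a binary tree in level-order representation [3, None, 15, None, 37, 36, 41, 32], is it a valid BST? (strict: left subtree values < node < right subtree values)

Level-order array: [3, None, 15, None, 37, 36, 41, 32]
Validate using subtree bounds (lo, hi): at each node, require lo < value < hi,
then recurse left with hi=value and right with lo=value.
Preorder trace (stopping at first violation):
  at node 3 with bounds (-inf, +inf): OK
  at node 15 with bounds (3, +inf): OK
  at node 37 with bounds (15, +inf): OK
  at node 36 with bounds (15, 37): OK
  at node 32 with bounds (15, 36): OK
  at node 41 with bounds (37, +inf): OK
No violation found at any node.
Result: Valid BST


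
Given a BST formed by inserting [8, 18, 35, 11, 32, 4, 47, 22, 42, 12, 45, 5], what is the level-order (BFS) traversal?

Tree insertion order: [8, 18, 35, 11, 32, 4, 47, 22, 42, 12, 45, 5]
Tree (level-order array): [8, 4, 18, None, 5, 11, 35, None, None, None, 12, 32, 47, None, None, 22, None, 42, None, None, None, None, 45]
BFS from the root, enqueuing left then right child of each popped node:
  queue [8] -> pop 8, enqueue [4, 18], visited so far: [8]
  queue [4, 18] -> pop 4, enqueue [5], visited so far: [8, 4]
  queue [18, 5] -> pop 18, enqueue [11, 35], visited so far: [8, 4, 18]
  queue [5, 11, 35] -> pop 5, enqueue [none], visited so far: [8, 4, 18, 5]
  queue [11, 35] -> pop 11, enqueue [12], visited so far: [8, 4, 18, 5, 11]
  queue [35, 12] -> pop 35, enqueue [32, 47], visited so far: [8, 4, 18, 5, 11, 35]
  queue [12, 32, 47] -> pop 12, enqueue [none], visited so far: [8, 4, 18, 5, 11, 35, 12]
  queue [32, 47] -> pop 32, enqueue [22], visited so far: [8, 4, 18, 5, 11, 35, 12, 32]
  queue [47, 22] -> pop 47, enqueue [42], visited so far: [8, 4, 18, 5, 11, 35, 12, 32, 47]
  queue [22, 42] -> pop 22, enqueue [none], visited so far: [8, 4, 18, 5, 11, 35, 12, 32, 47, 22]
  queue [42] -> pop 42, enqueue [45], visited so far: [8, 4, 18, 5, 11, 35, 12, 32, 47, 22, 42]
  queue [45] -> pop 45, enqueue [none], visited so far: [8, 4, 18, 5, 11, 35, 12, 32, 47, 22, 42, 45]
Result: [8, 4, 18, 5, 11, 35, 12, 32, 47, 22, 42, 45]


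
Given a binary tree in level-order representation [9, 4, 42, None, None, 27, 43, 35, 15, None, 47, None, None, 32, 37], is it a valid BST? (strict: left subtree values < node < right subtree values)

Level-order array: [9, 4, 42, None, None, 27, 43, 35, 15, None, 47, None, None, 32, 37]
Validate using subtree bounds (lo, hi): at each node, require lo < value < hi,
then recurse left with hi=value and right with lo=value.
Preorder trace (stopping at first violation):
  at node 9 with bounds (-inf, +inf): OK
  at node 4 with bounds (-inf, 9): OK
  at node 42 with bounds (9, +inf): OK
  at node 27 with bounds (9, 42): OK
  at node 35 with bounds (9, 27): VIOLATION
Node 35 violates its bound: not (9 < 35 < 27).
Result: Not a valid BST


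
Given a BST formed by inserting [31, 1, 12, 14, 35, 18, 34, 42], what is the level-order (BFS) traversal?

Tree insertion order: [31, 1, 12, 14, 35, 18, 34, 42]
Tree (level-order array): [31, 1, 35, None, 12, 34, 42, None, 14, None, None, None, None, None, 18]
BFS from the root, enqueuing left then right child of each popped node:
  queue [31] -> pop 31, enqueue [1, 35], visited so far: [31]
  queue [1, 35] -> pop 1, enqueue [12], visited so far: [31, 1]
  queue [35, 12] -> pop 35, enqueue [34, 42], visited so far: [31, 1, 35]
  queue [12, 34, 42] -> pop 12, enqueue [14], visited so far: [31, 1, 35, 12]
  queue [34, 42, 14] -> pop 34, enqueue [none], visited so far: [31, 1, 35, 12, 34]
  queue [42, 14] -> pop 42, enqueue [none], visited so far: [31, 1, 35, 12, 34, 42]
  queue [14] -> pop 14, enqueue [18], visited so far: [31, 1, 35, 12, 34, 42, 14]
  queue [18] -> pop 18, enqueue [none], visited so far: [31, 1, 35, 12, 34, 42, 14, 18]
Result: [31, 1, 35, 12, 34, 42, 14, 18]


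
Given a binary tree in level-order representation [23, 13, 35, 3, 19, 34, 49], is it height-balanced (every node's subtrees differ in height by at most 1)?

Tree (level-order array): [23, 13, 35, 3, 19, 34, 49]
Definition: a tree is height-balanced if, at every node, |h(left) - h(right)| <= 1 (empty subtree has height -1).
Bottom-up per-node check:
  node 3: h_left=-1, h_right=-1, diff=0 [OK], height=0
  node 19: h_left=-1, h_right=-1, diff=0 [OK], height=0
  node 13: h_left=0, h_right=0, diff=0 [OK], height=1
  node 34: h_left=-1, h_right=-1, diff=0 [OK], height=0
  node 49: h_left=-1, h_right=-1, diff=0 [OK], height=0
  node 35: h_left=0, h_right=0, diff=0 [OK], height=1
  node 23: h_left=1, h_right=1, diff=0 [OK], height=2
All nodes satisfy the balance condition.
Result: Balanced


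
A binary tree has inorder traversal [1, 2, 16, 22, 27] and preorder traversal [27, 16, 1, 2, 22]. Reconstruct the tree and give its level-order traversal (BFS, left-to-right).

Inorder:  [1, 2, 16, 22, 27]
Preorder: [27, 16, 1, 2, 22]
Algorithm: preorder visits root first, so consume preorder in order;
for each root, split the current inorder slice at that value into
left-subtree inorder and right-subtree inorder, then recurse.
Recursive splits:
  root=27; inorder splits into left=[1, 2, 16, 22], right=[]
  root=16; inorder splits into left=[1, 2], right=[22]
  root=1; inorder splits into left=[], right=[2]
  root=2; inorder splits into left=[], right=[]
  root=22; inorder splits into left=[], right=[]
Reconstructed level-order: [27, 16, 1, 22, 2]


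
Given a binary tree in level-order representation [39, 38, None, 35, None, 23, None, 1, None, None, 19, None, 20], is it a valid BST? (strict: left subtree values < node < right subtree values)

Level-order array: [39, 38, None, 35, None, 23, None, 1, None, None, 19, None, 20]
Validate using subtree bounds (lo, hi): at each node, require lo < value < hi,
then recurse left with hi=value and right with lo=value.
Preorder trace (stopping at first violation):
  at node 39 with bounds (-inf, +inf): OK
  at node 38 with bounds (-inf, 39): OK
  at node 35 with bounds (-inf, 38): OK
  at node 23 with bounds (-inf, 35): OK
  at node 1 with bounds (-inf, 23): OK
  at node 19 with bounds (1, 23): OK
  at node 20 with bounds (19, 23): OK
No violation found at any node.
Result: Valid BST


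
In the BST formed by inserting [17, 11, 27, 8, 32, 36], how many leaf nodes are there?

Tree built from: [17, 11, 27, 8, 32, 36]
Tree (level-order array): [17, 11, 27, 8, None, None, 32, None, None, None, 36]
Rule: A leaf has 0 children.
Per-node child counts:
  node 17: 2 child(ren)
  node 11: 1 child(ren)
  node 8: 0 child(ren)
  node 27: 1 child(ren)
  node 32: 1 child(ren)
  node 36: 0 child(ren)
Matching nodes: [8, 36]
Count of leaf nodes: 2


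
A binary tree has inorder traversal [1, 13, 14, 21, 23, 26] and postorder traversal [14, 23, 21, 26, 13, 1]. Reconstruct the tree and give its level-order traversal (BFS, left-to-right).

Inorder:   [1, 13, 14, 21, 23, 26]
Postorder: [14, 23, 21, 26, 13, 1]
Algorithm: postorder visits root last, so walk postorder right-to-left;
each value is the root of the current inorder slice — split it at that
value, recurse on the right subtree first, then the left.
Recursive splits:
  root=1; inorder splits into left=[], right=[13, 14, 21, 23, 26]
  root=13; inorder splits into left=[], right=[14, 21, 23, 26]
  root=26; inorder splits into left=[14, 21, 23], right=[]
  root=21; inorder splits into left=[14], right=[23]
  root=23; inorder splits into left=[], right=[]
  root=14; inorder splits into left=[], right=[]
Reconstructed level-order: [1, 13, 26, 21, 14, 23]


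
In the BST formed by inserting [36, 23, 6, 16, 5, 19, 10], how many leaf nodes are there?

Tree built from: [36, 23, 6, 16, 5, 19, 10]
Tree (level-order array): [36, 23, None, 6, None, 5, 16, None, None, 10, 19]
Rule: A leaf has 0 children.
Per-node child counts:
  node 36: 1 child(ren)
  node 23: 1 child(ren)
  node 6: 2 child(ren)
  node 5: 0 child(ren)
  node 16: 2 child(ren)
  node 10: 0 child(ren)
  node 19: 0 child(ren)
Matching nodes: [5, 10, 19]
Count of leaf nodes: 3


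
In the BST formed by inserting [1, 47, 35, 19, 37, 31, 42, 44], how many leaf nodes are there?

Tree built from: [1, 47, 35, 19, 37, 31, 42, 44]
Tree (level-order array): [1, None, 47, 35, None, 19, 37, None, 31, None, 42, None, None, None, 44]
Rule: A leaf has 0 children.
Per-node child counts:
  node 1: 1 child(ren)
  node 47: 1 child(ren)
  node 35: 2 child(ren)
  node 19: 1 child(ren)
  node 31: 0 child(ren)
  node 37: 1 child(ren)
  node 42: 1 child(ren)
  node 44: 0 child(ren)
Matching nodes: [31, 44]
Count of leaf nodes: 2


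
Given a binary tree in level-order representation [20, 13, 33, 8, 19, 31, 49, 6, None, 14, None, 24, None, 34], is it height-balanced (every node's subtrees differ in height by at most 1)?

Tree (level-order array): [20, 13, 33, 8, 19, 31, 49, 6, None, 14, None, 24, None, 34]
Definition: a tree is height-balanced if, at every node, |h(left) - h(right)| <= 1 (empty subtree has height -1).
Bottom-up per-node check:
  node 6: h_left=-1, h_right=-1, diff=0 [OK], height=0
  node 8: h_left=0, h_right=-1, diff=1 [OK], height=1
  node 14: h_left=-1, h_right=-1, diff=0 [OK], height=0
  node 19: h_left=0, h_right=-1, diff=1 [OK], height=1
  node 13: h_left=1, h_right=1, diff=0 [OK], height=2
  node 24: h_left=-1, h_right=-1, diff=0 [OK], height=0
  node 31: h_left=0, h_right=-1, diff=1 [OK], height=1
  node 34: h_left=-1, h_right=-1, diff=0 [OK], height=0
  node 49: h_left=0, h_right=-1, diff=1 [OK], height=1
  node 33: h_left=1, h_right=1, diff=0 [OK], height=2
  node 20: h_left=2, h_right=2, diff=0 [OK], height=3
All nodes satisfy the balance condition.
Result: Balanced


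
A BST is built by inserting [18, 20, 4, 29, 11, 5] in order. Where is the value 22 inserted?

Starting tree (level order): [18, 4, 20, None, 11, None, 29, 5]
Insertion path: 18 -> 20 -> 29
Result: insert 22 as left child of 29
Final tree (level order): [18, 4, 20, None, 11, None, 29, 5, None, 22]


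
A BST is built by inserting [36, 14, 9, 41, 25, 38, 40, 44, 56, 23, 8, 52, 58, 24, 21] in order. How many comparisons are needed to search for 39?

Search path for 39: 36 -> 41 -> 38 -> 40
Found: False
Comparisons: 4


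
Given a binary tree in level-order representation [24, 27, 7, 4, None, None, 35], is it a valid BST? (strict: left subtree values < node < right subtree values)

Level-order array: [24, 27, 7, 4, None, None, 35]
Validate using subtree bounds (lo, hi): at each node, require lo < value < hi,
then recurse left with hi=value and right with lo=value.
Preorder trace (stopping at first violation):
  at node 24 with bounds (-inf, +inf): OK
  at node 27 with bounds (-inf, 24): VIOLATION
Node 27 violates its bound: not (-inf < 27 < 24).
Result: Not a valid BST


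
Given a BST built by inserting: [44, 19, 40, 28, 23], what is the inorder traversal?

Tree insertion order: [44, 19, 40, 28, 23]
Tree (level-order array): [44, 19, None, None, 40, 28, None, 23]
Inorder traversal: [19, 23, 28, 40, 44]


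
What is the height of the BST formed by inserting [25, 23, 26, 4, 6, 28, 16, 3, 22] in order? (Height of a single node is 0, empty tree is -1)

Insertion order: [25, 23, 26, 4, 6, 28, 16, 3, 22]
Tree (level-order array): [25, 23, 26, 4, None, None, 28, 3, 6, None, None, None, None, None, 16, None, 22]
Compute height bottom-up (empty subtree = -1):
  height(3) = 1 + max(-1, -1) = 0
  height(22) = 1 + max(-1, -1) = 0
  height(16) = 1 + max(-1, 0) = 1
  height(6) = 1 + max(-1, 1) = 2
  height(4) = 1 + max(0, 2) = 3
  height(23) = 1 + max(3, -1) = 4
  height(28) = 1 + max(-1, -1) = 0
  height(26) = 1 + max(-1, 0) = 1
  height(25) = 1 + max(4, 1) = 5
Height = 5


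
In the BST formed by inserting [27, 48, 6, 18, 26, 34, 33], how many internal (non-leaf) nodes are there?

Tree built from: [27, 48, 6, 18, 26, 34, 33]
Tree (level-order array): [27, 6, 48, None, 18, 34, None, None, 26, 33]
Rule: An internal node has at least one child.
Per-node child counts:
  node 27: 2 child(ren)
  node 6: 1 child(ren)
  node 18: 1 child(ren)
  node 26: 0 child(ren)
  node 48: 1 child(ren)
  node 34: 1 child(ren)
  node 33: 0 child(ren)
Matching nodes: [27, 6, 18, 48, 34]
Count of internal (non-leaf) nodes: 5


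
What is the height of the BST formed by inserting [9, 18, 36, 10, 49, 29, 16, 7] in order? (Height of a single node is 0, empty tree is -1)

Insertion order: [9, 18, 36, 10, 49, 29, 16, 7]
Tree (level-order array): [9, 7, 18, None, None, 10, 36, None, 16, 29, 49]
Compute height bottom-up (empty subtree = -1):
  height(7) = 1 + max(-1, -1) = 0
  height(16) = 1 + max(-1, -1) = 0
  height(10) = 1 + max(-1, 0) = 1
  height(29) = 1 + max(-1, -1) = 0
  height(49) = 1 + max(-1, -1) = 0
  height(36) = 1 + max(0, 0) = 1
  height(18) = 1 + max(1, 1) = 2
  height(9) = 1 + max(0, 2) = 3
Height = 3


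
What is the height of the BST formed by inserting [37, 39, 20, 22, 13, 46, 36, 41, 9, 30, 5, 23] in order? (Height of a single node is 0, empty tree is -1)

Insertion order: [37, 39, 20, 22, 13, 46, 36, 41, 9, 30, 5, 23]
Tree (level-order array): [37, 20, 39, 13, 22, None, 46, 9, None, None, 36, 41, None, 5, None, 30, None, None, None, None, None, 23]
Compute height bottom-up (empty subtree = -1):
  height(5) = 1 + max(-1, -1) = 0
  height(9) = 1 + max(0, -1) = 1
  height(13) = 1 + max(1, -1) = 2
  height(23) = 1 + max(-1, -1) = 0
  height(30) = 1 + max(0, -1) = 1
  height(36) = 1 + max(1, -1) = 2
  height(22) = 1 + max(-1, 2) = 3
  height(20) = 1 + max(2, 3) = 4
  height(41) = 1 + max(-1, -1) = 0
  height(46) = 1 + max(0, -1) = 1
  height(39) = 1 + max(-1, 1) = 2
  height(37) = 1 + max(4, 2) = 5
Height = 5


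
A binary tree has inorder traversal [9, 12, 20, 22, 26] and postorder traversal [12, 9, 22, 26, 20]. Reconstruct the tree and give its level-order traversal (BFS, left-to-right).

Inorder:   [9, 12, 20, 22, 26]
Postorder: [12, 9, 22, 26, 20]
Algorithm: postorder visits root last, so walk postorder right-to-left;
each value is the root of the current inorder slice — split it at that
value, recurse on the right subtree first, then the left.
Recursive splits:
  root=20; inorder splits into left=[9, 12], right=[22, 26]
  root=26; inorder splits into left=[22], right=[]
  root=22; inorder splits into left=[], right=[]
  root=9; inorder splits into left=[], right=[12]
  root=12; inorder splits into left=[], right=[]
Reconstructed level-order: [20, 9, 26, 12, 22]


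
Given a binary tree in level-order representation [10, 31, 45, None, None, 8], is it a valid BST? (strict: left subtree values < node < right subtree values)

Level-order array: [10, 31, 45, None, None, 8]
Validate using subtree bounds (lo, hi): at each node, require lo < value < hi,
then recurse left with hi=value and right with lo=value.
Preorder trace (stopping at first violation):
  at node 10 with bounds (-inf, +inf): OK
  at node 31 with bounds (-inf, 10): VIOLATION
Node 31 violates its bound: not (-inf < 31 < 10).
Result: Not a valid BST


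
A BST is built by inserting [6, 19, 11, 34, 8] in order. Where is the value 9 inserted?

Starting tree (level order): [6, None, 19, 11, 34, 8]
Insertion path: 6 -> 19 -> 11 -> 8
Result: insert 9 as right child of 8
Final tree (level order): [6, None, 19, 11, 34, 8, None, None, None, None, 9]


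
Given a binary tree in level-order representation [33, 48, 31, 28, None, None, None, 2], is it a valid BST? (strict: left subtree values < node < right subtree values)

Level-order array: [33, 48, 31, 28, None, None, None, 2]
Validate using subtree bounds (lo, hi): at each node, require lo < value < hi,
then recurse left with hi=value and right with lo=value.
Preorder trace (stopping at first violation):
  at node 33 with bounds (-inf, +inf): OK
  at node 48 with bounds (-inf, 33): VIOLATION
Node 48 violates its bound: not (-inf < 48 < 33).
Result: Not a valid BST
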